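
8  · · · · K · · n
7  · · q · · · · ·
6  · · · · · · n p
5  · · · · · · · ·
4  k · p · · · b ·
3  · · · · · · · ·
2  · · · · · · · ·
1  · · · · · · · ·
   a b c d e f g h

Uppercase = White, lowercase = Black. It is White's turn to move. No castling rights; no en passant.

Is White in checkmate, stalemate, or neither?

stalemate

White to move; white king on e8.
In check: no.
King squares — d7: attacked by Bg4; e7: attacked by Ng6; f7: attacked by Qc7; d8: attacked by Qc7; f8: attacked by Ng6.
Legal moves for White: none.
Not in check and no legal moves → stalemate.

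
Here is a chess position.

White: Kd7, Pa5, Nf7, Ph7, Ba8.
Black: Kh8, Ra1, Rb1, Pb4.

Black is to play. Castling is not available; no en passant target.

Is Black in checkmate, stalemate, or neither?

Black to move; black king on h8.
In check: yes, from the white knight on f7.
Legal moves for Black: Kxh7, Kg7.
Black is in check but has 2 legal moves → neither.

neither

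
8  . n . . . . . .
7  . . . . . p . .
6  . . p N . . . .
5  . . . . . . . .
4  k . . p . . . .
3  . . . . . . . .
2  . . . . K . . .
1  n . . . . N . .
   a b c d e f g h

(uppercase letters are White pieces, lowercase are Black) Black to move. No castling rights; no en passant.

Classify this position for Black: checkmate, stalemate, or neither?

neither

Black to move; black king on a4.
In check: no.
Legal moves for Black: Nd7, Na6, Ka5, Kb4, Kb3, Ka3, Nb3, Nc2, f6, c5, d3+, f5.
Black has 12 legal moves and is not in check → neither.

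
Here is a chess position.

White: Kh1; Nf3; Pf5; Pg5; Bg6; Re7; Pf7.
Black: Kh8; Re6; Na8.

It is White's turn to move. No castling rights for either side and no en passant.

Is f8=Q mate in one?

yes

After f8=Q: black king on h8; in check: yes, from the white queen on f8.
King squares — g7: attacked by Re7; h7: attacked by Bg6; g8: attacked by Qf8.
Black has no legal moves → checkmate.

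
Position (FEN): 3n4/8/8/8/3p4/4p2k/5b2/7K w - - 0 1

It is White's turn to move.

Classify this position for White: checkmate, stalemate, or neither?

White to move; white king on h1.
In check: no.
King squares — g1: attacked by Bf2; g2: attacked by Kh3; h2: attacked by Kh3.
Legal moves for White: none.
Not in check and no legal moves → stalemate.

stalemate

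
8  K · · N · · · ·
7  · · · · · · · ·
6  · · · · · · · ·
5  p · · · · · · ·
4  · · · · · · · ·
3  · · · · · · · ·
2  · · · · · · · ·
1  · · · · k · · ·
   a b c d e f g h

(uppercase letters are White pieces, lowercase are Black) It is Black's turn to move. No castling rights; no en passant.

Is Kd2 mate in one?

After Kd2: white king on a8; in check: no.
White is not in check, so this cannot be checkmate.

no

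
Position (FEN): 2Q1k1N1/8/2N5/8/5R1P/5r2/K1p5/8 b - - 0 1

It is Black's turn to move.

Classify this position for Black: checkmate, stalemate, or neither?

Black to move; black king on e8.
In check: yes, from the white queen on c8.
King squares — d7: attacked by Qc8; e7: attacked by Nc6; f7: attacked by Rf4; d8: attacked by Nc6; f8: attacked by Rf4.
Legal moves for Black: none.
In check with no legal moves → checkmate.

checkmate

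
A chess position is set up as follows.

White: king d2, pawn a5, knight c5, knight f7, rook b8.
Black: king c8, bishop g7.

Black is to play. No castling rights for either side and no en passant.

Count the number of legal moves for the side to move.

Black to move; king on c8.
In check: yes, from the white rook on b8.
Legal moves: Kxb8, Kc7.
Count: 2.

2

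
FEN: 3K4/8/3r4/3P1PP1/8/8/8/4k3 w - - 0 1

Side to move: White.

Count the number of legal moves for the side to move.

4

White to move; king on d8.
In check: yes, from the black rook on d6.
Legal moves: Ke8, Kc8, Ke7, Kc7.
Count: 4.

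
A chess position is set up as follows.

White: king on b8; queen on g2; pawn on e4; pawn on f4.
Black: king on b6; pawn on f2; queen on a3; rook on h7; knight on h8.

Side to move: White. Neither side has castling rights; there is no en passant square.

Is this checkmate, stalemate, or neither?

neither

White to move; white king on b8.
In check: no.
Legal moves for White: Kc8, Qg8, Qg7, Qg6+, Qg5, Qg4, Qh3, Qg3, Qf3, Qh2, Qxf2+, Qh1, Qg1, Qf1, f5, e5.
White has 16 legal moves and is not in check → neither.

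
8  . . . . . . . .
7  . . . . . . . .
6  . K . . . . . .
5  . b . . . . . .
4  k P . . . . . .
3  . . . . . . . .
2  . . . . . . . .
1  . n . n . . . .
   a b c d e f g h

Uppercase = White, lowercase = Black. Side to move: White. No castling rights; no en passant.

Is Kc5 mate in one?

After Kc5: black king on a4; in check: no.
Black is not in check, so this cannot be checkmate.

no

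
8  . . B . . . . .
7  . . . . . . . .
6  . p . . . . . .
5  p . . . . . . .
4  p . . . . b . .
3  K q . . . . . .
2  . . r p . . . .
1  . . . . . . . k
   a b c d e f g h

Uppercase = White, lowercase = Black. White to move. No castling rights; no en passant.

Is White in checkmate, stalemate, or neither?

White to move; white king on a3.
In check: yes, from the black queen on b3.
King squares — a2: attacked by Rc2; b2: attacked by Rc2; b3: attacked by Pa4; a4: attacked by Qb3; b4: attacked by Qb3.
Legal moves for White: none.
In check with no legal moves → checkmate.

checkmate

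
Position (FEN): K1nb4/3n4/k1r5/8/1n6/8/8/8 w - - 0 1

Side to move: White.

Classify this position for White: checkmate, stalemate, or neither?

White to move; white king on a8.
In check: no.
King squares — a7: attacked by Ka6; b7: attacked by Ka6; b8: attacked by Nd7.
Legal moves for White: none.
Not in check and no legal moves → stalemate.

stalemate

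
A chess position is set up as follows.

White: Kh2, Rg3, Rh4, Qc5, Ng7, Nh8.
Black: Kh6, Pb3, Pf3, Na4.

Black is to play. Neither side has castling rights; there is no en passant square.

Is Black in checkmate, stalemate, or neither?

Black to move; black king on h6.
In check: yes, from the white rook on h4.
King squares — g5: attacked by Rg3; h5: attacked by Rh4; g6: attacked by Rg3; g7: attacked by Rg3; h7: attacked by Rh4.
Legal moves for Black: none.
In check with no legal moves → checkmate.

checkmate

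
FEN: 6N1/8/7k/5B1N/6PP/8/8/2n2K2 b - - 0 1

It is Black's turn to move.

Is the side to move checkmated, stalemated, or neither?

checkmate

Black to move; black king on h6.
In check: yes, from the white knight on g8.
King squares — g5: attacked by Ph4; h5: attacked by Pg4; g6: attacked by Bf5; g7: attacked by Nh5; h7: attacked by Bf5.
Legal moves for Black: none.
In check with no legal moves → checkmate.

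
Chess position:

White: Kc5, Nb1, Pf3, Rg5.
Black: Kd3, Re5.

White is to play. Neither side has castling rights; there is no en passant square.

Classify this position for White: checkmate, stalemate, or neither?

White to move; white king on c5.
In check: yes, from the black rook on e5.
Legal moves for White: Kd6, Kc6, Kb6, Kb4, Rxe5.
White is in check but has 5 legal moves → neither.

neither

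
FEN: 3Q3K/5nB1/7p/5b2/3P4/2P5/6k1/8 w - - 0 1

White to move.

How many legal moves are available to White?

1

White to move; king on h8.
In check: yes, from the black knight on f7.
Legal moves: Kg8.
Count: 1.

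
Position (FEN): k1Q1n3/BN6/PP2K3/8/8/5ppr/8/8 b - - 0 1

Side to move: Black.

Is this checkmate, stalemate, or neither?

Black to move; black king on a8.
In check: yes, from the white queen on c8.
King squares — a7: attacked by Pb6; b7: attacked by Pa6; b8: attacked by Ba7.
Legal moves for Black: none.
In check with no legal moves → checkmate.

checkmate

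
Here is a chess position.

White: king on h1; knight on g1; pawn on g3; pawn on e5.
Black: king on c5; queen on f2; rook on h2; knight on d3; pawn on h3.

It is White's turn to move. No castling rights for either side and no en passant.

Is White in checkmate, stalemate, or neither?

checkmate

White to move; white king on h1.
In check: yes, from the black rook on h2.
King squares — g1: own knight; g2: attacked by Qf2; h2: attacked by Qf2.
Legal moves for White: none.
In check with no legal moves → checkmate.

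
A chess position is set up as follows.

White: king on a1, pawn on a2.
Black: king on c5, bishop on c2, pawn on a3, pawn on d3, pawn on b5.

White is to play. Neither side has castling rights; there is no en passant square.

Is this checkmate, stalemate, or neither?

White to move; white king on a1.
In check: no.
King squares — b1: attacked by Bc2; a2: own pawn; b2: attacked by Pa3.
Legal moves for White: none.
Not in check and no legal moves → stalemate.

stalemate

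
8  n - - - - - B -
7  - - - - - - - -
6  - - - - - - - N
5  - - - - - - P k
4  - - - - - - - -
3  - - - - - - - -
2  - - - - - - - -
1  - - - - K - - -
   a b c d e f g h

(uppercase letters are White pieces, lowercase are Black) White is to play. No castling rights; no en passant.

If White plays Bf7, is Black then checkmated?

After Bf7: black king on h5; in check: yes, from the white bishop on f7.
Black has 2 legal replies: Kxg5, Kh4.
In check but a legal move exists → not checkmate.

no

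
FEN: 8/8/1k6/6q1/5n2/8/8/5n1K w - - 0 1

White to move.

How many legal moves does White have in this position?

0

White to move; king on h1.
In check: no.
Legal moves: none.
Count: 0.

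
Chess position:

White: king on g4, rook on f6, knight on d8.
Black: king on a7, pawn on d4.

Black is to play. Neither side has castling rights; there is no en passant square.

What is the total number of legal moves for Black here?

3

Black to move; king on a7.
In check: no.
Legal moves: Kb8, Ka8, d3.
Count: 3.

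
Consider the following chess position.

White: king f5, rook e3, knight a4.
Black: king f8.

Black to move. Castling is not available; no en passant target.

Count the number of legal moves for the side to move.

Black to move; king on f8.
In check: no.
Legal moves: Kg8, Kg7, Kf7.
Count: 3.

3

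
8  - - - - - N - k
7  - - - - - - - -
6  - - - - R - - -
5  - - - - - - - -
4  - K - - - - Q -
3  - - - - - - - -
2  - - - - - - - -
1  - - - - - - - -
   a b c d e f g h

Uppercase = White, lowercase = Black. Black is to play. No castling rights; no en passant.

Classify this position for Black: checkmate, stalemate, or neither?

stalemate

Black to move; black king on h8.
In check: no.
King squares — g7: attacked by Qg4; h7: attacked by Nf8; g8: attacked by Qg4.
Legal moves for Black: none.
Not in check and no legal moves → stalemate.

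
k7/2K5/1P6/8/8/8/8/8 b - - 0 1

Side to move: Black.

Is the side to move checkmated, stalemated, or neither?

Black to move; black king on a8.
In check: no.
King squares — a7: attacked by Pb6; b7: attacked by Kc7; b8: attacked by Kc7.
Legal moves for Black: none.
Not in check and no legal moves → stalemate.

stalemate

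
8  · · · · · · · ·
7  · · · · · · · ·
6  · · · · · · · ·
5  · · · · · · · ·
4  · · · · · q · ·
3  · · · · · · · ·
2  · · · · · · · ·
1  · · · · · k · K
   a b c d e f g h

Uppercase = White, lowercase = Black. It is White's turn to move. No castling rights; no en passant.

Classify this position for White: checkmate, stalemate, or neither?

stalemate

White to move; white king on h1.
In check: no.
King squares — g1: attacked by Kf1; g2: attacked by Kf1; h2: attacked by Qf4.
Legal moves for White: none.
Not in check and no legal moves → stalemate.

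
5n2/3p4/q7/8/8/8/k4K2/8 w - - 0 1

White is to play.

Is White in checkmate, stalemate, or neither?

White to move; white king on f2.
In check: no.
Legal moves for White: Kg3, Kf3, Ke3, Kg2, Kg1, Ke1.
White has 6 legal moves and is not in check → neither.

neither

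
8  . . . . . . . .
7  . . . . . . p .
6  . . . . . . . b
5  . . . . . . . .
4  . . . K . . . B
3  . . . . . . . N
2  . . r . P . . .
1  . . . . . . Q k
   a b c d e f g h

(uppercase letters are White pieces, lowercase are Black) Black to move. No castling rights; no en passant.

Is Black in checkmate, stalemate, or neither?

Black to move; black king on h1.
In check: yes, from the white queen on g1.
King squares — g1: attacked by Nh3; g2: attacked by Qg1; h2: attacked by Qg1.
Legal moves for Black: none.
In check with no legal moves → checkmate.

checkmate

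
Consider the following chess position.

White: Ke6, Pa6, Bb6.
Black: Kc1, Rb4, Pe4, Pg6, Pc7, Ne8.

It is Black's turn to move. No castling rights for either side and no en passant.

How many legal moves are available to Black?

21

Black to move; king on c1.
In check: no.
Legal moves: Ng7+, Nf6, Nd6, Rxb6+, Rb5, Rd4, Rc4, Ra4, Rb3, Rb2, Rb1, Kd2, Kc2, Kb2, Kd1, Kb1, cxb6, c6, g5, e3, c5.
Count: 21.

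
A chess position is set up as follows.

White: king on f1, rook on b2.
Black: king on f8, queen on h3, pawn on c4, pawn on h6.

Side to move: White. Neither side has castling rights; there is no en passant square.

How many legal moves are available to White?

White to move; king on f1.
In check: yes, from the black queen on h3.
Legal moves: Kf2, Ke2, Kg1, Ke1, Rg2.
Count: 5.

5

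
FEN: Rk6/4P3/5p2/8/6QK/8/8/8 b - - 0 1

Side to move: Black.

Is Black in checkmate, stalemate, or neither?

neither

Black to move; black king on b8.
In check: yes, from the white rook on a8.
Legal moves for Black: Kxa8, Kc7, Kb7.
Black is in check but has 3 legal moves → neither.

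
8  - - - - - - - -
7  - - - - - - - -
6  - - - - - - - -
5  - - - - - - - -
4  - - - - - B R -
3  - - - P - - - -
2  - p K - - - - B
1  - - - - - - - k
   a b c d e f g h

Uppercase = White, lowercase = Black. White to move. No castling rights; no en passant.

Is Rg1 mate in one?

yes

After Rg1: black king on h1; in check: yes, from the white rook on g1.
King squares — g1: attacked by Bh2; g2: attacked by Rg1; h2: attacked by Bf4.
Black has no legal moves → checkmate.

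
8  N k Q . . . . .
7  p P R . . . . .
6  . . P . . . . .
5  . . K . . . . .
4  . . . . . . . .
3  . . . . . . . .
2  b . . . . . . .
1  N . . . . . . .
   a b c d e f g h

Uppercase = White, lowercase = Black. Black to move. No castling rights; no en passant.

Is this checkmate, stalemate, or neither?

checkmate

Black to move; black king on b8.
In check: yes, from the white queen on c8.
King squares — a7: own pawn; b7: attacked by Pc6; c7: attacked by Na8; a8: attacked by Pb7; c8: attacked by Pb7.
Legal moves for Black: none.
In check with no legal moves → checkmate.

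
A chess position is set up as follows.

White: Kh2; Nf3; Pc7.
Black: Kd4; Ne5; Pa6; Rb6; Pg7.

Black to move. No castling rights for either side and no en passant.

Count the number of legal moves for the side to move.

Black to move; king on d4.
In check: yes, from the white knight on f3.
Legal moves: Kd5, Kc5, Ke4, Kc4, Ke3, Kd3, Kc3, Nxf3+.
Count: 8.

8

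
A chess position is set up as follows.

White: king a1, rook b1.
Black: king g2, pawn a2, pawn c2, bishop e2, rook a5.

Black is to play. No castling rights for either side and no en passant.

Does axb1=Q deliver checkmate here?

yes

After axb1=Q: white king on a1; in check: yes, from the black queen on b1 and the black rook on a5.
King squares — b1: attacked by Pc2; a2: attacked by Qb1; b2: attacked by Qb1.
White has no legal moves → checkmate.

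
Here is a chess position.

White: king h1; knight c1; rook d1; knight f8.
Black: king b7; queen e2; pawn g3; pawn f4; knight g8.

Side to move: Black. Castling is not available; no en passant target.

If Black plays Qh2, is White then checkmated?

yes

After Qh2: white king on h1; in check: yes, from the black queen on h2.
King squares — g1: attacked by Qh2; g2: attacked by Qh2; h2: attacked by Pg3.
White has no legal moves → checkmate.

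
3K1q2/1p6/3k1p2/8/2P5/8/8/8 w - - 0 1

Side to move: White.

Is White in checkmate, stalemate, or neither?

checkmate

White to move; white king on d8.
In check: yes, from the black queen on f8.
King squares — c7: attacked by Kd6; d7: attacked by Kd6; e7: attacked by Kd6; c8: attacked by Qf8; e8: attacked by Qf8.
Legal moves for White: none.
In check with no legal moves → checkmate.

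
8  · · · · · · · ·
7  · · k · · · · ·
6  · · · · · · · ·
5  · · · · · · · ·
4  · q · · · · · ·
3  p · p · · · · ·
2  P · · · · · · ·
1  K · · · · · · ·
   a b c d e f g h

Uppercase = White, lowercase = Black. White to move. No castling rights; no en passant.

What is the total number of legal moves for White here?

0

White to move; king on a1.
In check: no.
Legal moves: none.
Count: 0.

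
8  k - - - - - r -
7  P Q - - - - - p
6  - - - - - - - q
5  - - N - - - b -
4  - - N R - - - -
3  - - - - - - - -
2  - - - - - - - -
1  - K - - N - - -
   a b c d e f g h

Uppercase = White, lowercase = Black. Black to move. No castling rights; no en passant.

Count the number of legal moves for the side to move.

Black to move; king on a8.
In check: yes, from the white queen on b7.
Legal moves: none.
Count: 0.

0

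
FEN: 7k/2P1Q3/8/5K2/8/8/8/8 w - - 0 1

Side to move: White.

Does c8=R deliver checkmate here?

After c8=R: black king on h8; in check: yes, from the white rook on c8.
King squares — g7: attacked by Qe7; h7: attacked by Qe7; g8: attacked by Rc8.
Black has no legal moves → checkmate.

yes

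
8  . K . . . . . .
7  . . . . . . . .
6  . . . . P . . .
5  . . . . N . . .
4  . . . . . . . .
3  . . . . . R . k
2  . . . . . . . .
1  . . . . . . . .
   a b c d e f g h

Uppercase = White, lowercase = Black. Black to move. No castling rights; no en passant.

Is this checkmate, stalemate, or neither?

neither

Black to move; black king on h3.
In check: yes, from the white rook on f3.
King squares — g2: available; h2: available; g3: attacked by Rf3; g4: attacked by Ne5; h4: available.
Legal moves for Black: Kh4, Kh2, Kg2.
Black is in check but has 3 legal moves → neither.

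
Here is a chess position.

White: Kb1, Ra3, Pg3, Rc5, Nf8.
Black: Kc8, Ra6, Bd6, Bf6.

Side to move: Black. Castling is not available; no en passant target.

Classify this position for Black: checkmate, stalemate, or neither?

neither

Black to move; black king on c8.
In check: yes, from the white rook on c5.
Legal moves for Black: Kd8, Kb8, Kb7, Bc7, Bxc5, Rc6.
Black is in check but has 6 legal moves → neither.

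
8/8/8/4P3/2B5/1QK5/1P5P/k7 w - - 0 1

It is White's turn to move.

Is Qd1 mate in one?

After Qd1: black king on a1; in check: yes, from the white queen on d1.
King squares — b1: attacked by Qd1; a2: attacked by Bc4; b2: attacked by Kc3.
Black has no legal moves → checkmate.

yes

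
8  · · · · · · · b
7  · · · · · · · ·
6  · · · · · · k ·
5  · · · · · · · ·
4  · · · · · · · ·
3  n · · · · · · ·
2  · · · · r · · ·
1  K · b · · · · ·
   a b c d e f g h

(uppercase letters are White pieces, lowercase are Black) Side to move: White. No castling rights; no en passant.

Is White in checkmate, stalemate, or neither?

checkmate

White to move; white king on a1.
In check: yes, from the black bishop on h8.
King squares — b1: attacked by Na3; a2: attacked by Re2; b2: attacked by Bc1.
Legal moves for White: none.
In check with no legal moves → checkmate.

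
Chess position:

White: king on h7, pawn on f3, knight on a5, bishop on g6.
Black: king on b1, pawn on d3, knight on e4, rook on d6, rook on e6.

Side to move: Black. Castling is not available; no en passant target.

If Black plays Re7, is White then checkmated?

After Re7: white king on h7; in check: yes, from the black rook on e7.
White has 4 legal replies: Kh8, Kg8, Kh6, Bf7.
In check but a legal move exists → not checkmate.

no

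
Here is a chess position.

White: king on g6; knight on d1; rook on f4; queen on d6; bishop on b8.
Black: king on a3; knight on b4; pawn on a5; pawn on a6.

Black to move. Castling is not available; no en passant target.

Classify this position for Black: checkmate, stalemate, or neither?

Black to move; black king on a3.
In check: no.
Legal moves for Black: Ka4, Kb3, Ka2, a4.
Black has 4 legal moves and is not in check → neither.

neither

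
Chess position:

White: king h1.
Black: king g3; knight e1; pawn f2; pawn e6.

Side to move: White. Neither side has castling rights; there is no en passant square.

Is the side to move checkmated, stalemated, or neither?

stalemate

White to move; white king on h1.
In check: no.
King squares — g1: attacked by Pf2; g2: attacked by Ne1; h2: attacked by Kg3.
Legal moves for White: none.
Not in check and no legal moves → stalemate.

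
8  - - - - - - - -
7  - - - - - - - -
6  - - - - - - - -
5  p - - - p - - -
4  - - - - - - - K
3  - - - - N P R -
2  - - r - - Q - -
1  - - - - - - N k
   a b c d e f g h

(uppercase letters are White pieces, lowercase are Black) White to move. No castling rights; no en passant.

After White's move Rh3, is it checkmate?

After Rh3: black king on h1; in check: yes, from the white rook on h3.
King squares — g1: attacked by Qf2; g2: attacked by Qf2; h2: attacked by Qf2.
Black has no legal moves → checkmate.

yes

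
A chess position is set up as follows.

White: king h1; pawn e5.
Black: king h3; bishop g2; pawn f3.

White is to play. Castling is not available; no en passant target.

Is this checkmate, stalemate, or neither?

neither

White to move; white king on h1.
In check: yes, from the black bishop on g2.
King squares — g1: available; g2: attacked by Pf3; h2: attacked by Kh3.
Legal moves for White: Kg1.
White is in check but has 1 legal move → neither.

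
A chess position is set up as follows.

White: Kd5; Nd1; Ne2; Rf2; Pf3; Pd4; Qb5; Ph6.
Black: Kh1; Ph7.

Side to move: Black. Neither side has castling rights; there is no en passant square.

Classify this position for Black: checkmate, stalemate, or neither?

Black to move; black king on h1.
In check: no.
King squares — g1: attacked by Ne2; g2: attacked by Rf2; h2: attacked by Rf2.
Legal moves for Black: none.
Not in check and no legal moves → stalemate.

stalemate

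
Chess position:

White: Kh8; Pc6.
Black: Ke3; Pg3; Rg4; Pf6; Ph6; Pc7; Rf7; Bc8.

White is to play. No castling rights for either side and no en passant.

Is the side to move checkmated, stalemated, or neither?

stalemate

White to move; white king on h8.
In check: no.
King squares — g7: attacked by Rg4; h7: attacked by Rf7; g8: attacked by Rg4.
Legal moves for White: none.
Not in check and no legal moves → stalemate.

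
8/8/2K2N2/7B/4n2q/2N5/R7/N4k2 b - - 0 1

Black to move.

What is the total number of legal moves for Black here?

Black to move; king on f1.
In check: no.
Legal moves: Qxf6+, Qxh5, Qg5, Qg4, Qf4, Qh3, Qg3, Qh2, Qf2, Qh1, Qe1, Nxf6, Nd6, Ng5, Nc5, Ng3, Nxc3, Nf2, Nd2, Kg1, Ke1.
Count: 21.

21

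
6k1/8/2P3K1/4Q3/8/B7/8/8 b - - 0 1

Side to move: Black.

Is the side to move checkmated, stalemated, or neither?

stalemate

Black to move; black king on g8.
In check: no.
King squares — f7: attacked by Kg6; g7: attacked by Qe5; h7: attacked by Kg6; f8: attacked by Ba3; h8: attacked by Qe5.
Legal moves for Black: none.
Not in check and no legal moves → stalemate.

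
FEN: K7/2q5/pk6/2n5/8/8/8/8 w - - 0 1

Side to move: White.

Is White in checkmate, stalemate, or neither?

stalemate

White to move; white king on a8.
In check: no.
King squares — a7: attacked by Kb6; b7: attacked by Nc5; b8: attacked by Qc7.
Legal moves for White: none.
Not in check and no legal moves → stalemate.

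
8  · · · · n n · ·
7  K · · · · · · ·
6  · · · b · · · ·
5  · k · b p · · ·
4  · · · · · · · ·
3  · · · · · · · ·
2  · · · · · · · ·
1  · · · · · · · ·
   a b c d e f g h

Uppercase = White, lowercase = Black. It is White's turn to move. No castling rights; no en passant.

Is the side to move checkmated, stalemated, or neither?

stalemate

White to move; white king on a7.
In check: no.
King squares — a6: attacked by Kb5; b6: attacked by Kb5; b7: attacked by Bd5; a8: attacked by Bd5; b8: attacked by Bd6.
Legal moves for White: none.
Not in check and no legal moves → stalemate.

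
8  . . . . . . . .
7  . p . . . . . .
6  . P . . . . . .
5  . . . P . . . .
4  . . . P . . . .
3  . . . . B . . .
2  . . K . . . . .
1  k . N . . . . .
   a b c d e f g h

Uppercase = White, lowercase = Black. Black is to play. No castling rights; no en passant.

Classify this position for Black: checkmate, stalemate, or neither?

stalemate

Black to move; black king on a1.
In check: no.
King squares — b1: attacked by Kc2; a2: attacked by Nc1; b2: attacked by Kc2.
Legal moves for Black: none.
Not in check and no legal moves → stalemate.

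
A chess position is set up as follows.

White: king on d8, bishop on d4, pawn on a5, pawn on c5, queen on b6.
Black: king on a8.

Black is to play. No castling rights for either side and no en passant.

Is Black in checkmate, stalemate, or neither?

Black to move; black king on a8.
In check: no.
King squares — a7: attacked by Qb6; b7: attacked by Qb6; b8: attacked by Qb6.
Legal moves for Black: none.
Not in check and no legal moves → stalemate.

stalemate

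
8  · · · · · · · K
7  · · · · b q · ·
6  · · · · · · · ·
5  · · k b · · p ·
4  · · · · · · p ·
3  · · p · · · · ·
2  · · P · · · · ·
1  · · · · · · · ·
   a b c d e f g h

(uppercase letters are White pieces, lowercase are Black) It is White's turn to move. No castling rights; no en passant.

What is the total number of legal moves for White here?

White to move; king on h8.
In check: no.
Legal moves: none.
Count: 0.

0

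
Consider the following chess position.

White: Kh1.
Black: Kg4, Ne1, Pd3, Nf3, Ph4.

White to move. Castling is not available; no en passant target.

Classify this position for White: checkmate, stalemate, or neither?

White to move; white king on h1.
In check: no.
King squares — g1: attacked by Nf3; g2: attacked by Ne1; h2: attacked by Nf3.
Legal moves for White: none.
Not in check and no legal moves → stalemate.

stalemate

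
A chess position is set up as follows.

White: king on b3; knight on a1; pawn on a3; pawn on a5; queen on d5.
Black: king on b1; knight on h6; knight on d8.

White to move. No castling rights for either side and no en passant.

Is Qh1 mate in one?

yes

After Qh1: black king on b1; in check: yes, from the white queen on h1.
King squares — a1: attacked by Qh1; c1: attacked by Qh1; a2: attacked by Kb3; b2: attacked by Kb3; c2: attacked by Na1.
Black has no legal moves → checkmate.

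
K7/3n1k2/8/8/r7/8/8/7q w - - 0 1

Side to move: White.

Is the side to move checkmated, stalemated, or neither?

checkmate

White to move; white king on a8.
In check: yes, from the black queen on h1 and the black rook on a4.
King squares — a7: attacked by Ra4; b7: attacked by Qh1; b8: attacked by Nd7.
Legal moves for White: none.
In check with no legal moves → checkmate.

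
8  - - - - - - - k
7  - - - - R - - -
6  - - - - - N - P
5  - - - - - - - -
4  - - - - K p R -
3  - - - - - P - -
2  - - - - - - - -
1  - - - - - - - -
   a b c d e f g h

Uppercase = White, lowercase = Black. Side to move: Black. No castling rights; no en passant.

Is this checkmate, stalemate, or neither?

Black to move; black king on h8.
In check: no.
King squares — g7: attacked by Rg4; h7: attacked by Nf6; g8: attacked by Rg4.
Legal moves for Black: none.
Not in check and no legal moves → stalemate.

stalemate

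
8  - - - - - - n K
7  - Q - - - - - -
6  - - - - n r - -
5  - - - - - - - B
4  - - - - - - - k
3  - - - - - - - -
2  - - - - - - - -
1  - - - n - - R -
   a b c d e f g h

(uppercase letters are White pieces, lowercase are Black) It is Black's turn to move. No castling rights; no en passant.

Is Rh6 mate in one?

After Rh6: white king on h8; in check: yes, from the black rook on h6.
White has 2 legal replies: Kxg8, Qh7.
In check but a legal move exists → not checkmate.

no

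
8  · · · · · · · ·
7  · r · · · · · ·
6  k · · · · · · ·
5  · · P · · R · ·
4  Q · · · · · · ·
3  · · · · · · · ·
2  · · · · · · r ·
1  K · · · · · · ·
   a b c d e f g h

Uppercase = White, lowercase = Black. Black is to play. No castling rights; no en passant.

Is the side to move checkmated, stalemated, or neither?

checkmate

Black to move; black king on a6.
In check: yes, from the white queen on a4.
King squares — a5: attacked by Qa4; b5: attacked by Qa4; b6: attacked by Pc5; a7: attacked by Qa4; b7: own rook.
Legal moves for Black: none.
In check with no legal moves → checkmate.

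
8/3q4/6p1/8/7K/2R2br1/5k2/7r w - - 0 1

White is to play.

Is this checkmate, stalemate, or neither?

White to move; white king on h4.
In check: yes, from the black rook on h1.
King squares — g3: attacked by Kf2; h3: attacked by Rh1; g4: attacked by Bf3; g5: attacked by Rg3; h5: attacked by Rh1.
Legal moves for White: none.
In check with no legal moves → checkmate.

checkmate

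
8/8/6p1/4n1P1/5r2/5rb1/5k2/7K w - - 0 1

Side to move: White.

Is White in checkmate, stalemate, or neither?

stalemate

White to move; white king on h1.
In check: no.
King squares — g1: attacked by Kf2; g2: attacked by Kf2; h2: attacked by Bg3.
Legal moves for White: none.
Not in check and no legal moves → stalemate.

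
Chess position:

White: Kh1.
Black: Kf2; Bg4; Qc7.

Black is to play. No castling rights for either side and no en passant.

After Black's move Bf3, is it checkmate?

yes

After Bf3: white king on h1; in check: yes, from the black bishop on f3.
King squares — g1: attacked by Kf2; g2: attacked by Kf2; h2: attacked by Qc7.
White has no legal moves → checkmate.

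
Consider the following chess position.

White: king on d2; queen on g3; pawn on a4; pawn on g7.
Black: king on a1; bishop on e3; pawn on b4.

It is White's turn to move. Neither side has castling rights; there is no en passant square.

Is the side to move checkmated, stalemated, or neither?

neither

White to move; white king on d2.
In check: yes, from the black bishop on e3.
King squares — c1: attacked by Be3; d1: available; e1: available; c2: available; e2: available; c3: attacked by Pb4; d3: available; e3: available.
Legal moves for White: Kxe3, Kd3, Ke2, Kc2, Ke1, Kd1, Qxe3.
White is in check but has 7 legal moves → neither.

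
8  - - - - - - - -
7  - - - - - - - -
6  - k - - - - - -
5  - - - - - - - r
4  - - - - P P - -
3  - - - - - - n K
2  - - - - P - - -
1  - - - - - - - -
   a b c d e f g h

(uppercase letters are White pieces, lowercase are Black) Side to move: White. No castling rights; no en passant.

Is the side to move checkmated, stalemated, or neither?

White to move; white king on h3.
In check: yes, from the black rook on h5.
Legal moves for White: Kg4, Kxg3, Kg2.
White is in check but has 3 legal moves → neither.

neither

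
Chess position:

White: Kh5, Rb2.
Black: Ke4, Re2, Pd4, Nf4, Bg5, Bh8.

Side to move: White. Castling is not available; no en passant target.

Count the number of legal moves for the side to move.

2

White to move; king on h5.
In check: yes, from the black knight on f4.
Legal moves: Kxg5, Kg4.
Count: 2.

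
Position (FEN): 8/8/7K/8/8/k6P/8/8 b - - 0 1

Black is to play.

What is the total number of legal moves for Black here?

5

Black to move; king on a3.
In check: no.
Legal moves: Kb4, Ka4, Kb3, Kb2, Ka2.
Count: 5.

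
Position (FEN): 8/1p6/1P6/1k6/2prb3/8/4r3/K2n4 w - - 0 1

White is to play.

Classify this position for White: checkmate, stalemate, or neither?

stalemate

White to move; white king on a1.
In check: no.
King squares — b1: attacked by Be4; a2: attacked by Re2; b2: attacked by Nd1.
Legal moves for White: none.
Not in check and no legal moves → stalemate.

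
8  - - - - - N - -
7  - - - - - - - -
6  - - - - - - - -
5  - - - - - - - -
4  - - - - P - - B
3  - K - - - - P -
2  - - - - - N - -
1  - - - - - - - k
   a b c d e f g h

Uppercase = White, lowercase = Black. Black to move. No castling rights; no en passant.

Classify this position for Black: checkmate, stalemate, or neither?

neither

Black to move; black king on h1.
In check: yes, from the white knight on f2.
King squares — g1: available; g2: available; h2: available.
Legal moves for Black: Kh2, Kg2, Kg1.
Black is in check but has 3 legal moves → neither.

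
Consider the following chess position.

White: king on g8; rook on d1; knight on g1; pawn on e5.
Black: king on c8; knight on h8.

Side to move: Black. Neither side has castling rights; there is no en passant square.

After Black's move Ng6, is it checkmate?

After Ng6: white king on g8; in check: no.
White is not in check, so this cannot be checkmate.

no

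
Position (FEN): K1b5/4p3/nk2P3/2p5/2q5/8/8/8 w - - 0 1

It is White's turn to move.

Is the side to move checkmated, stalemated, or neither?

White to move; white king on a8.
In check: no.
King squares — a7: attacked by Kb6; b7: attacked by Kb6; b8: attacked by Na6.
Legal moves for White: none.
Not in check and no legal moves → stalemate.

stalemate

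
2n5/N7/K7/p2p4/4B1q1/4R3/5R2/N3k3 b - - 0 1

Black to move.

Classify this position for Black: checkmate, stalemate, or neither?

neither

Black to move; black king on e1.
In check: yes, from the white rook on e3.
King squares — d1: available; f1: attacked by Rf2; d2: attacked by Rf2; e2: attacked by Rf2; f2: available.
Legal moves for Black: Kxf2, Kd1, Qe2+.
Black is in check but has 3 legal moves → neither.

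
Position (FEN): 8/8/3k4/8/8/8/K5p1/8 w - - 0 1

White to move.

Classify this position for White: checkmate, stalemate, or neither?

White to move; white king on a2.
In check: no.
Legal moves for White: Kb3, Ka3, Kb2, Kb1, Ka1.
White has 5 legal moves and is not in check → neither.

neither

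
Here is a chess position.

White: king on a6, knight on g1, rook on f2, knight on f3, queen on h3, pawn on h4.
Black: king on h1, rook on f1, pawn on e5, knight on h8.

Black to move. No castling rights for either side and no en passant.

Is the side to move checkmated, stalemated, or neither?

Black to move; black king on h1.
In check: yes, from the white queen on h3.
King squares — g1: attacked by Nf3; g2: attacked by Rf2; h2: attacked by Rf2.
Legal moves for Black: none.
In check with no legal moves → checkmate.

checkmate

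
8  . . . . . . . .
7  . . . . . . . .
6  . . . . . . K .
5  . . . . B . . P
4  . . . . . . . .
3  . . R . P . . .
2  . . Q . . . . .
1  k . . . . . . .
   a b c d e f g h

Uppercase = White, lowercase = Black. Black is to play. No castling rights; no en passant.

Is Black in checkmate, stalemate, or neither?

stalemate

Black to move; black king on a1.
In check: no.
King squares — b1: attacked by Qc2; a2: attacked by Qc2; b2: attacked by Qc2.
Legal moves for Black: none.
Not in check and no legal moves → stalemate.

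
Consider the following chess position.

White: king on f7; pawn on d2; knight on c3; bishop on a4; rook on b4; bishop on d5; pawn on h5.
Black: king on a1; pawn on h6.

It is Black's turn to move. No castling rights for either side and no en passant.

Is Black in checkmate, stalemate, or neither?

Black to move; black king on a1.
In check: no.
King squares — b1: attacked by Nc3; a2: attacked by Nc3; b2: attacked by Rb4.
Legal moves for Black: none.
Not in check and no legal moves → stalemate.

stalemate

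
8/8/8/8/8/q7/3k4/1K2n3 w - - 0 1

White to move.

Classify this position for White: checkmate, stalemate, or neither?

stalemate

White to move; white king on b1.
In check: no.
King squares — a1: attacked by Qa3; c1: attacked by Kd2; a2: attacked by Qa3; b2: attacked by Qa3; c2: attacked by Ne1.
Legal moves for White: none.
Not in check and no legal moves → stalemate.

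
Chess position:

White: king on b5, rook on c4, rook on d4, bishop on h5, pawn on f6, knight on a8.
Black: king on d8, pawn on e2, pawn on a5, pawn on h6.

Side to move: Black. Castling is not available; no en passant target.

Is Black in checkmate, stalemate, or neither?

Black to move; black king on d8.
In check: yes, from the white rook on d4.
King squares — c7: attacked by Rc4; d7: attacked by Rd4; e7: attacked by Pf6; c8: attacked by Rc4; e8: attacked by Bh5.
Legal moves for Black: none.
In check with no legal moves → checkmate.

checkmate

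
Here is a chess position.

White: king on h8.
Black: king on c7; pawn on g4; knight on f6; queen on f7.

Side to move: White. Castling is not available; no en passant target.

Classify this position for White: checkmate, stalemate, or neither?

stalemate

White to move; white king on h8.
In check: no.
King squares — g7: attacked by Qf7; h7: attacked by Nf6; g8: attacked by Nf6.
Legal moves for White: none.
Not in check and no legal moves → stalemate.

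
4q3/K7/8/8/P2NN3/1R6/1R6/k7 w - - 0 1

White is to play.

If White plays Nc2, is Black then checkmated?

After Nc2: black king on a1; in check: yes, from the white knight on c2.
King squares — b1: attacked by Rb2; a2: attacked by Rb2; b2: attacked by Rb3.
Black has no legal moves → checkmate.

yes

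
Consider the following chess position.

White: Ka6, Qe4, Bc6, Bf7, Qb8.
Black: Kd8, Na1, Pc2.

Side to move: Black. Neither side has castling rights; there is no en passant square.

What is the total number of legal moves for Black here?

0

Black to move; king on d8.
In check: yes, from the white queen on b8.
Legal moves: none.
Count: 0.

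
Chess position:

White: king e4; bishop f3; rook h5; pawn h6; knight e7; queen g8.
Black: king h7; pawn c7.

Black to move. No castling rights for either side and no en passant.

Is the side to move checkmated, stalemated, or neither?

Black to move; black king on h7.
In check: yes, from the white queen on g8.
King squares — g6: attacked by Ne7; h6: attacked by Rh5; g7: attacked by Ph6; g8: attacked by Ne7; h8: attacked by Qg8.
Legal moves for Black: none.
In check with no legal moves → checkmate.

checkmate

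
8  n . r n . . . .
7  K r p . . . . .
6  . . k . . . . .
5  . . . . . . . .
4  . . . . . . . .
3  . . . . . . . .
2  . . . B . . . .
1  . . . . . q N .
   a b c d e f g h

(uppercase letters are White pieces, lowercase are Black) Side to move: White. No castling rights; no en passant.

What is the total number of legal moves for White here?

White to move; king on a7.
In check: yes, from the black rook on b7.
Legal moves: none.
Count: 0.

0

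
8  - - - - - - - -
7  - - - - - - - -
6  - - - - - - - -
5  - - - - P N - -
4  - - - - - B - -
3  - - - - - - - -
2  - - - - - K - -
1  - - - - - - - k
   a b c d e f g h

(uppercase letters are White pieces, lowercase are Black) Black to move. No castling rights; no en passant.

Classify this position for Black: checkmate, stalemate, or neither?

Black to move; black king on h1.
In check: no.
King squares — g1: attacked by Kf2; g2: attacked by Kf2; h2: attacked by Bf4.
Legal moves for Black: none.
Not in check and no legal moves → stalemate.

stalemate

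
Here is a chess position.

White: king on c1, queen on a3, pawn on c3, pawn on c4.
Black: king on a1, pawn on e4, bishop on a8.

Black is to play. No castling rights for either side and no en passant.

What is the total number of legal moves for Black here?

Black to move; king on a1.
In check: yes, from the white queen on a3.
Legal moves: none.
Count: 0.

0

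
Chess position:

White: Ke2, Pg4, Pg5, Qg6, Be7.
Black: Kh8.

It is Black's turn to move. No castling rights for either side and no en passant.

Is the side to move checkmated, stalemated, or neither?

stalemate

Black to move; black king on h8.
In check: no.
King squares — g7: attacked by Qg6; h7: attacked by Qg6; g8: attacked by Qg6.
Legal moves for Black: none.
Not in check and no legal moves → stalemate.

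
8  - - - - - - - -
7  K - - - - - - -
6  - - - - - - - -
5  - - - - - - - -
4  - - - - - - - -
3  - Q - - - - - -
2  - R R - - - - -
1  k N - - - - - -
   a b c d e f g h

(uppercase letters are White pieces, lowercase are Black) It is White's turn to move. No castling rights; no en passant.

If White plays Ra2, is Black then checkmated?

yes

After Ra2: black king on a1; in check: yes, from the white rook on a2.
King squares — b1: attacked by Qb3; a2: attacked by Rc2; b2: attacked by Ra2.
Black has no legal moves → checkmate.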